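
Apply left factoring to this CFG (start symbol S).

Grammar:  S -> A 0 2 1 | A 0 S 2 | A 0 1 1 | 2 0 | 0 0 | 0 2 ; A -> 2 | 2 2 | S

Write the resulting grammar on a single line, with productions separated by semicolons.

S has alternatives sharing prefix 'A 0': factor to S → A 0 S' with S' → 2 1 | S 2 | 1 1.
S has alternatives sharing prefix '0': factor to S → 0 S'' with S'' → 0 | 2.
A has alternatives sharing prefix '2': factor to A → 2 A' with A' → ε | 2.

S -> 2 0 | A 0 S' | 0 S''; A -> S | 2 A'; S' -> 2 1 | S 2 | 1 1; S'' -> 0 | 2; A' -> ε | 2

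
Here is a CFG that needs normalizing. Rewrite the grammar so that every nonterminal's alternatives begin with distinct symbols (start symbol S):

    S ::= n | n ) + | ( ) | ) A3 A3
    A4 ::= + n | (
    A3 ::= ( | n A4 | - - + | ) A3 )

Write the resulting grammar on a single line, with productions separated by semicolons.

S ::= ( ) | ) A3 A3 | n S'; A4 ::= + n | (; A3 ::= ( | n A4 | - - + | ) A3 ); S' ::= ε | ) +

S has alternatives sharing prefix 'n': factor to S → n S' with S' → ε | ) +.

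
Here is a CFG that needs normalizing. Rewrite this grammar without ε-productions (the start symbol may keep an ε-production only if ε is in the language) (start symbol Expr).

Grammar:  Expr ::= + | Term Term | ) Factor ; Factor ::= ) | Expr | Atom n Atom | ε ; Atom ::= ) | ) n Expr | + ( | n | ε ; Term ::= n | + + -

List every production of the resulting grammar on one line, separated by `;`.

Expr ::= + | Term Term | ) Factor | ); Factor ::= ) | Expr | Atom n Atom | Atom n | n Atom | n; Atom ::= ) | ) n Expr | + ( | n; Term ::= n | + + -

Nullable nonterminals: {Atom, Factor}.
ε ∉ L(G), so no ε-production is kept.
Expand every rule over subsets of its nullable positions: Expr → ) Factor gives ) Factor | ). Factor → Atom n Atom gives Atom n Atom | Atom n | n Atom | n.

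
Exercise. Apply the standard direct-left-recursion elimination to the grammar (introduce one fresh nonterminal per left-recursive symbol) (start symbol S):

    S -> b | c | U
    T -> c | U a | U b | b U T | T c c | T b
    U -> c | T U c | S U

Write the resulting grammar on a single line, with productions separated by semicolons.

S -> b | c | U; T -> c T' | U a T' | U b T' | b U T T'; U -> c | T U c | S U; T' -> c c T' | b T' | ε

Left recursion appears on T.
For T: α = {c c, b}, β = {c, U a, U b, b U T}. Rewrite as T → β T' and T' → α T' | ε.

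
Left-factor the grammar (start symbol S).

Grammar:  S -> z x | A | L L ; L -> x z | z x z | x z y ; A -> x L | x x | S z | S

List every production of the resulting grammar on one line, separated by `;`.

L has alternatives sharing prefix 'x z': factor to L → x z L' with L' → ε | y.
A has alternatives sharing prefix 'x': factor to A → x A' with A' → L | x.
A has alternatives sharing prefix 'S': factor to A → S A'' with A'' → z | ε.

S -> z x | A | L L; L -> z x z | x z L'; A -> x A' | S A''; L' -> epsilon | y; A' -> L | x; A'' -> z | epsilon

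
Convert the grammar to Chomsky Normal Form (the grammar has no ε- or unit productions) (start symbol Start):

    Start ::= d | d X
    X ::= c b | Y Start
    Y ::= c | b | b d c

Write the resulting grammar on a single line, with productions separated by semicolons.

Start ::= d | X1 X; X ::= X2 X3 | Y Start; Y ::= c | b | X3 Y1; X1 ::= d; X2 ::= c; X3 ::= b; Y1 ::= X1 X2

Introduce a nonterminal for each terminal appearing in a rule of length ≥ 2: X1 → d, X2 → c, X3 → b.
Binarize each right-hand side of length ≥ 3 by chaining fresh nonterminals (Y1, Y2, …): affected rules were Y → X3 X1 X2.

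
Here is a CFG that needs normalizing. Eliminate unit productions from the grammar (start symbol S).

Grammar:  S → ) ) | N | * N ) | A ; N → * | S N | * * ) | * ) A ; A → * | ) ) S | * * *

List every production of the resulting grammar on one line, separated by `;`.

S → ) ) | * N ) | * | S N | * * ) | * ) A | ) ) S | * * *; N → * | S N | * * ) | * ) A; A → * | ) ) S | * * *

Unit pairs: S ⇒* {A, N}.
For each unit pair (A, B), copy every non-unit production of B to A, then drop all unit productions.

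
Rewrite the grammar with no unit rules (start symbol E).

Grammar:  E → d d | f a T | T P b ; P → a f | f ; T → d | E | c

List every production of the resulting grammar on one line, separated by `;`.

Unit pairs: T ⇒* {E}.
For each unit pair (A, B), copy every non-unit production of B to A, then drop all unit productions.

E → d d | f a T | T P b; P → a f | f; T → d d | f a T | T P b | d | c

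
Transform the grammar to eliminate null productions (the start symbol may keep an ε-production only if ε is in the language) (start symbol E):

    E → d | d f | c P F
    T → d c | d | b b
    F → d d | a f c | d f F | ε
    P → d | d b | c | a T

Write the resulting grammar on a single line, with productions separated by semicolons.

The nullable symbols are {F}.
ε ∉ L(G), so no ε-production is kept.
Expand every rule over subsets of its nullable positions: E → c P F gives c P F | c P. F → d f F gives d f F | d f.

E → d | d f | c P F | c P; T → d c | d | b b; F → d d | a f c | d f F | d f; P → d | d b | c | a T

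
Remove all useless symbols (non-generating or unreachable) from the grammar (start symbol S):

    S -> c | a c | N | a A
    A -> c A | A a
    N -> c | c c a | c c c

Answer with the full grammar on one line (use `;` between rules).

Generating nonterminals: {N, S}.
Reachable from S after that: {N, S}.
Removed useless symbols: {A} and every production mentioning them.

S -> c | a c | N; N -> c | c c a | c c c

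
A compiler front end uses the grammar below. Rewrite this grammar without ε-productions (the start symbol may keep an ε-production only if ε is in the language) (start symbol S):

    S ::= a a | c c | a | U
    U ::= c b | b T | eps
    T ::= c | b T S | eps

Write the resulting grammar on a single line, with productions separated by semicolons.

The nullable symbols are {S, T, U}.
ε ∈ L(G) since S is nullable, so keep S → ε.
Add the nullable-subset variants: U → b T gives b T | b. T → b T S gives b T S | b T | b S | b.

S ::= a a | c c | a | U | eps; U ::= c b | b T | b; T ::= c | b T S | b T | b S | b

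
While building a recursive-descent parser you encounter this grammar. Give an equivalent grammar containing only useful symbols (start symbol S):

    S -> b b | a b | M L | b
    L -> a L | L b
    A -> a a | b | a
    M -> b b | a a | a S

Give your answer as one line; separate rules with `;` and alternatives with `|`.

Generating nonterminals: {A, M, S}.
Reachable from S after that: {S}.
Removed useless symbols: {A, L, M} and every production mentioning them.

S -> b b | a b | b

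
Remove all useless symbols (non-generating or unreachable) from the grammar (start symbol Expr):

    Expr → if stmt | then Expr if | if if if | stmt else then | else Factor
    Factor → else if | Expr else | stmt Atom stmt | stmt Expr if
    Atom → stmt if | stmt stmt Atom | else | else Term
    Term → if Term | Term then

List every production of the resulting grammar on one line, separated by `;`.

Expr → if stmt | then Expr if | if if if | stmt else then | else Factor; Factor → else if | Expr else | stmt Atom stmt | stmt Expr if; Atom → stmt if | stmt stmt Atom | else

Generating nonterminals: {Atom, Expr, Factor}.
Reachable from Expr after that: {Atom, Expr, Factor}.
Removed useless symbols: {Term} and every production mentioning them.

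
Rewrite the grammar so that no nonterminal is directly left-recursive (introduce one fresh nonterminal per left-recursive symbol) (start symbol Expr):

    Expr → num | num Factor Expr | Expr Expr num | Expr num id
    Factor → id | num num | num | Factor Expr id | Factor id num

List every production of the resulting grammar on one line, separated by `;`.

Directly left-recursive nonterminals: Expr, Factor.
For Expr: α = {Expr num, num id}, β = {num, num Factor Expr}. Rewrite as Expr → β Expr1 and Expr1 → α Expr1 | ε.
For Factor: α = {Expr id, id num}, β = {id, num num, num}. Rewrite as Factor → β Factor1 and Factor1 → α Factor1 | ε.

Expr → num Expr1 | num Factor Expr Expr1; Factor → id Factor1 | num num Factor1 | num Factor1; Expr1 → Expr num Expr1 | num id Expr1 | ε; Factor1 → Expr id Factor1 | id num Factor1 | ε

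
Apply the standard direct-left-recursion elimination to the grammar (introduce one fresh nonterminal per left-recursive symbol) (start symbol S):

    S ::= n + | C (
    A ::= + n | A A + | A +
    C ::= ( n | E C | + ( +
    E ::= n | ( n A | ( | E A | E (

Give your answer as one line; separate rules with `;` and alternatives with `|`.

A, E are directly left-recursive.
For A: α = {A +, +}, β = {+ n}. Rewrite as A → β A' and A' → α A' | ε.
For E: α = {A, (}, β = {n, ( n A, (}. Rewrite as E → β E' and E' → α E' | ε.

S ::= n + | C (; A ::= + n A'; C ::= ( n | E C | + ( +; E ::= n E' | ( n A E' | ( E'; A' ::= A + A' | + A' | ε; E' ::= A E' | ( E' | ε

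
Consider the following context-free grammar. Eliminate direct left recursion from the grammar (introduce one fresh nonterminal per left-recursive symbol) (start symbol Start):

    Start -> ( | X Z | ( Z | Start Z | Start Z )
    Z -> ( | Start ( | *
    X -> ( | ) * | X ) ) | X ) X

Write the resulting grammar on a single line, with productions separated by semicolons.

Start, X are directly left-recursive.
For Start: α = {Z, Z )}, β = {(, X Z, ( Z}. Rewrite as Start → β Start1 and Start1 → α Start1 | ε.
For X: α = {) ), ) X}, β = {(, ) *}. Rewrite as X → β X1 and X1 → α X1 | ε.

Start -> ( Start1 | X Z Start1 | ( Z Start1; Z -> ( | Start ( | *; X -> ( X1 | ) * X1; Start1 -> Z Start1 | Z ) Start1 | ε; X1 -> ) ) X1 | ) X X1 | ε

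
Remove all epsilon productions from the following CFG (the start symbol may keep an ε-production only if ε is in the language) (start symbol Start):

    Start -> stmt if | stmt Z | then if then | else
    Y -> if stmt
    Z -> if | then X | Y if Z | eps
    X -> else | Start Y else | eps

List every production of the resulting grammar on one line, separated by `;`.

Start -> stmt if | stmt Z | stmt | then if then | else; Y -> if stmt; Z -> if | then X | then | Y if Z | Y if; X -> else | Start Y else

The nullable symbols are {X, Z}.
ε ∉ L(G), so no ε-production is kept.
For each production, add variants omitting each subset of nullable occurrences: Start → stmt Z gives stmt Z | stmt. Z → then X gives then X | then. Z → Y if Z gives Y if Z | Y if.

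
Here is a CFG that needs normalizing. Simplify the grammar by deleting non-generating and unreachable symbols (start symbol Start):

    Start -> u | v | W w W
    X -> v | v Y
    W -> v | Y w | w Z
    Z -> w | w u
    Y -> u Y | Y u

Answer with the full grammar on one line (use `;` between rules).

Generating nonterminals: {Start, W, X, Z}.
Reachable from Start after that: {Start, W, Z}.
Removed useless symbols: {X, Y} and every production mentioning them.

Start -> u | v | W w W; W -> v | w Z; Z -> w | w u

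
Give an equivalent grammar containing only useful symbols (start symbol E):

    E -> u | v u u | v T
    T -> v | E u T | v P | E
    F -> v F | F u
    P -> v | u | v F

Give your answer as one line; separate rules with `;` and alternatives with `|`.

E -> u | v u u | v T; T -> v | E u T | v P | E; P -> v | u

Generating nonterminals: {E, P, T}.
Reachable from E after that: {E, P, T}.
Removed useless symbols: {F} and every production mentioning them.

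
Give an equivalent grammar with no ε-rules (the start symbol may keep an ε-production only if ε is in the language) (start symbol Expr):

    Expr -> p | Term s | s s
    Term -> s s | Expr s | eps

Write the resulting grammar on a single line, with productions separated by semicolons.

Expr -> p | Term s | s | s s; Term -> s s | Expr s

Nullable nonterminals: {Term}.
ε ∉ L(G), so no ε-production is kept.
Expand every rule over subsets of its nullable positions: Expr → Term s gives Term s | s.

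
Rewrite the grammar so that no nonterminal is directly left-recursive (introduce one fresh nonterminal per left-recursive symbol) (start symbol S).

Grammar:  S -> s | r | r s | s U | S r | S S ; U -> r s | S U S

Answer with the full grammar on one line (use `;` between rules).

S -> s S' | r S' | r s S' | s U S'; U -> r s | S U S; S' -> r S' | S S' | ε

Left recursion appears on S.
For S: α = {r, S}, β = {s, r, r s, s U}. Rewrite as S → β S' and S' → α S' | ε.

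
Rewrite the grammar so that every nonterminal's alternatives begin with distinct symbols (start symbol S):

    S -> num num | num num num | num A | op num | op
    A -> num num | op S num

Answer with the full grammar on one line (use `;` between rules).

S has alternatives sharing prefix 'num': factor to S → num S' with S' → num | num num | A.
S has alternatives sharing prefix 'op': factor to S → op S'' with S'' → num | ε.
S' has alternatives sharing prefix 'num': factor to S' → num S''' with S''' → ε | num.

S -> num S' | op S''; A -> num num | op S num; S' -> A | num S'''; S'' -> num | epsilon; S''' -> epsilon | num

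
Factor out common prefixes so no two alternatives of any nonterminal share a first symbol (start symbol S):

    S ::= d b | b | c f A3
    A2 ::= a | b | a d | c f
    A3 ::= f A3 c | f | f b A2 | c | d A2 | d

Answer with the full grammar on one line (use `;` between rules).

S ::= d b | b | c f A3; A2 ::= b | c f | a A2'; A3 ::= c | f A3' | d A3''; A2' ::= ε | d; A3' ::= A3 c | ε | b A2; A3'' ::= A2 | ε

A2 has alternatives sharing prefix 'a': factor to A2 → a A2' with A2' → ε | d.
A3 has alternatives sharing prefix 'f': factor to A3 → f A3' with A3' → A3 c | ε | b A2.
A3 has alternatives sharing prefix 'd': factor to A3 → d A3'' with A3'' → A2 | ε.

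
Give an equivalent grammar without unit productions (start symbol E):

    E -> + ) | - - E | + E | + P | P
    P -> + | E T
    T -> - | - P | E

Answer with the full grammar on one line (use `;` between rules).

Unit pairs: E ⇒* {P}; T ⇒* {E, P}.
For each unit pair (A, B), copy every non-unit production of B to A, then drop all unit productions.

E -> + ) | - - E | + E | + P | + | E T; P -> + | E T; T -> + ) | - - E | + E | + P | + | E T | - | - P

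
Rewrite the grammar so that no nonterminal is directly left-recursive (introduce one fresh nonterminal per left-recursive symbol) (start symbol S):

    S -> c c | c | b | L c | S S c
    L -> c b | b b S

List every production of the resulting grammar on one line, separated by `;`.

S -> c c S' | c S' | b S' | L c S'; L -> c b | b b S; S' -> S c S' | eps

S is directly left-recursive.
For S: α = {S c}, β = {c c, c, b, L c}. Rewrite as S → β S' and S' → α S' | ε.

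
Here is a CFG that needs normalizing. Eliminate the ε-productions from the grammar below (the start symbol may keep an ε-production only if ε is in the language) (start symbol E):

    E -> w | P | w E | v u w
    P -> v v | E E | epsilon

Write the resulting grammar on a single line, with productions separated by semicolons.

The nullable symbols are {E, P}.
ε ∈ L(G) since E is nullable, so keep E → ε.
Add the nullable-subset variants: P → E E gives E E | E.

E -> w | P | w E | v u w | ε; P -> v v | E E | E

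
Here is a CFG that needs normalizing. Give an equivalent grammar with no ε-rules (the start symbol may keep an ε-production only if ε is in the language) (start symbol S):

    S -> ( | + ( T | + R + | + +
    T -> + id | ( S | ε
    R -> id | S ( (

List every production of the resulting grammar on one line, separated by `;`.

Nullable set = {T}.
ε ∉ L(G), so no ε-production is kept.
Add the nullable-subset variants: S → + ( T gives + ( T | + (.

S -> ( | + ( T | + ( | + R + | + +; T -> + id | ( S; R -> id | S ( (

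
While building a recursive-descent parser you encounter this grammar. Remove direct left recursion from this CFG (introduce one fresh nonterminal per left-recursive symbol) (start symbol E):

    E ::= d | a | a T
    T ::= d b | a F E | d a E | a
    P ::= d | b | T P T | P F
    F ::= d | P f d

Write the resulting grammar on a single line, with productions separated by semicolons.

Directly left-recursive nonterminal: P.
For P: α = {F}, β = {d, b, T P T}. Rewrite as P → β P' and P' → α P' | ε.

E ::= d | a | a T; T ::= d b | a F E | d a E | a; P ::= d P' | b P' | T P T P'; F ::= d | P f d; P' ::= F P' | ε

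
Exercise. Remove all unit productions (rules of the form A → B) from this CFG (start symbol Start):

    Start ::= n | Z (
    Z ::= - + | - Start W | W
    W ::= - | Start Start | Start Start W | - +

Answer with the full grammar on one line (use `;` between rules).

Unit pairs: Z ⇒* {W}.
For every A with A ⇒* B via unit rules, add B's non-unit alternatives to A; then delete every rule of the form X → Y.

Start ::= n | Z (; Z ::= - + | - Start W | - | Start Start | Start Start W; W ::= - | Start Start | Start Start W | - +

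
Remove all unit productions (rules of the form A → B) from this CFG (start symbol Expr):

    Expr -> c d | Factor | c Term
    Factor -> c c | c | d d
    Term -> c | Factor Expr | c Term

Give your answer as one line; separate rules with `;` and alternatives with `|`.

Expr -> c c | c | d d | c d | c Term; Factor -> c c | c | d d; Term -> c | Factor Expr | c Term

Unit pairs: Expr ⇒* {Factor}.
Replace each nonterminal's rules with the union of the non-unit rules of every nonterminal it unit-derives.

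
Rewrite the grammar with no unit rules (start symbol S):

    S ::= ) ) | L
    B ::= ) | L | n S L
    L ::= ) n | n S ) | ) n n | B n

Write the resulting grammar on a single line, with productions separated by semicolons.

Unit pairs: B ⇒* {L}; S ⇒* {L}.
For each unit pair (A, B), copy every non-unit production of B to A, then drop all unit productions.

S ::= ) n | n S ) | ) n n | B n | ) ); B ::= ) n | n S ) | ) n n | B n | ) | n S L; L ::= ) n | n S ) | ) n n | B n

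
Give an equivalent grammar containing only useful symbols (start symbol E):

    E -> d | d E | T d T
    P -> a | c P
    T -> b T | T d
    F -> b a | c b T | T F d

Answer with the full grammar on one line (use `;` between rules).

E -> d | d E

Generating nonterminals: {E, F, P}.
Reachable from E after that: {E}.
Removed useless symbols: {F, P, T} and every production mentioning them.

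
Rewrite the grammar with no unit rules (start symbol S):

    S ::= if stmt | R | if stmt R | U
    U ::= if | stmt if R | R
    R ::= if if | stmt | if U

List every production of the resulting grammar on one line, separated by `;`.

S ::= if | stmt if R | if stmt | if stmt R | if if | stmt | if U; U ::= if | stmt if R | if if | stmt | if U; R ::= if if | stmt | if U

Unit pairs: S ⇒* {R, U}; U ⇒* {R}.
For every A with A ⇒* B via unit rules, add B's non-unit alternatives to A; then delete every rule of the form X → Y.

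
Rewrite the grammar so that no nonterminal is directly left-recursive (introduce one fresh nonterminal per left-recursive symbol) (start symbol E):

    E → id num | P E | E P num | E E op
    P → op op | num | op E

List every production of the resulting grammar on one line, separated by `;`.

E → id num E' | P E E'; P → op op | num | op E; E' → P num E' | E op E' | ε

Directly left-recursive nonterminal: E.
For E: α = {P num, E op}, β = {id num, P E}. Rewrite as E → β E' and E' → α E' | ε.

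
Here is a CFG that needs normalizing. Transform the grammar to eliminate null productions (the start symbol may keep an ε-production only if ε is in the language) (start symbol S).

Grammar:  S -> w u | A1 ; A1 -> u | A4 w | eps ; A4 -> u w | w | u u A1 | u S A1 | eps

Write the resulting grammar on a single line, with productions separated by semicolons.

S -> w u | A1 | eps; A1 -> u | A4 w | w; A4 -> u w | w | u u A1 | u u | u S A1 | u S | u A1 | u

Nullable set = {A1, A4, S}.
ε ∈ L(G) since S is nullable, so keep S → ε.
Expand every rule over subsets of its nullable positions: A1 → A4 w gives A4 w | w. A4 → u u A1 gives u u A1 | u u. A4 → u S A1 gives u S A1 | u S | u A1 | u.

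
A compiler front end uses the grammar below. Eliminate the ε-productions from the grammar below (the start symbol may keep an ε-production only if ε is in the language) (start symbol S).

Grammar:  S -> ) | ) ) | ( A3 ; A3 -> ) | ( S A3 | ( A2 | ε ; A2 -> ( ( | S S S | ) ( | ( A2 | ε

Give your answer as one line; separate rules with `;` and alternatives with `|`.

Nullable set = {A2, A3}.
ε ∉ L(G), so no ε-production is kept.
Expand every rule over subsets of its nullable positions: S → ( A3 gives ( A3 | (. A3 → ( S A3 gives ( S A3 | ( S. A3 → ( A2 gives ( A2 | (. A2 → ( A2 gives ( A2 | (.

S -> ) | ) ) | ( A3 | (; A3 -> ) | ( S A3 | ( S | ( A2 | (; A2 -> ( ( | S S S | ) ( | ( A2 | (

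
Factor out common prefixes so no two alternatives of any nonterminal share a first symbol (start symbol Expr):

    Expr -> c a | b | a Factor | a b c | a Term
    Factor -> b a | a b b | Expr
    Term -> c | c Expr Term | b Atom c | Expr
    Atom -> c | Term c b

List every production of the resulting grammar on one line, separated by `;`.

Expr -> c a | b | a Expr1; Factor -> b a | a b b | Expr; Term -> b Atom c | Expr | c Term1; Atom -> c | Term c b; Expr1 -> Factor | b c | Term; Term1 -> ε | Expr Term

Expr has alternatives sharing prefix 'a': factor to Expr → a Expr1 with Expr1 → Factor | b c | Term.
Term has alternatives sharing prefix 'c': factor to Term → c Term1 with Term1 → ε | Expr Term.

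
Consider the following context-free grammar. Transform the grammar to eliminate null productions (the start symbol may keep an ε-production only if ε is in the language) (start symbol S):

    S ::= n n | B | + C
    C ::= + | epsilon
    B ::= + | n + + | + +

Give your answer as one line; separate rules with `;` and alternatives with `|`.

S ::= n n | B | + C | +; C ::= +; B ::= + | n + + | + +

Nullable set = {C}.
ε ∉ L(G), so no ε-production is kept.
Add the nullable-subset variants: S → + C gives + C | +.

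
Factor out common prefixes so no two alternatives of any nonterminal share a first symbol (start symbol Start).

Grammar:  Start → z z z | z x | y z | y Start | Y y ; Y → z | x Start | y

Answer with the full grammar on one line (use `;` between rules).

Start → Y y | z Start1 | y Start2; Y → z | x Start | y; Start1 → z z | x; Start2 → z | Start

Start has alternatives sharing prefix 'z': factor to Start → z Start1 with Start1 → z z | x.
Start has alternatives sharing prefix 'y': factor to Start → y Start2 with Start2 → z | Start.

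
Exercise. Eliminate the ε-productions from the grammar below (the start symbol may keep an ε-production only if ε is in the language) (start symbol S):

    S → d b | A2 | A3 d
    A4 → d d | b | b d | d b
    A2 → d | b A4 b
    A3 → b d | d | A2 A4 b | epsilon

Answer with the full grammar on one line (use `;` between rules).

The nullable symbols are {A3}.
ε ∉ L(G), so no ε-production is kept.
Expand every rule over subsets of its nullable positions: S → A3 d gives A3 d | d.

S → d b | A2 | A3 d | d; A4 → d d | b | b d | d b; A2 → d | b A4 b; A3 → b d | d | A2 A4 b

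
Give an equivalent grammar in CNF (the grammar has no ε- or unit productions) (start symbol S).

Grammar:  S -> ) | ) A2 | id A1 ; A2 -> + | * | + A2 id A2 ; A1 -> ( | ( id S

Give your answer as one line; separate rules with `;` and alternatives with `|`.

Introduce a nonterminal for each terminal appearing in a rule of length ≥ 2: X1 → ), X2 → id, X3 → +, X4 → (.
Binarize each right-hand side of length ≥ 3 by chaining fresh nonterminals (Y1, Y2, …): affected rules were A2 → X3 A2 X2 A2; A1 → X4 X2 S.

S -> ) | X1 A2 | X2 A1; A2 -> + | * | X3 Y1; A1 -> ( | X4 Y3; X1 -> ); X2 -> id; X3 -> +; X4 -> (; Y1 -> A2 Y2; Y2 -> X2 A2; Y3 -> X2 S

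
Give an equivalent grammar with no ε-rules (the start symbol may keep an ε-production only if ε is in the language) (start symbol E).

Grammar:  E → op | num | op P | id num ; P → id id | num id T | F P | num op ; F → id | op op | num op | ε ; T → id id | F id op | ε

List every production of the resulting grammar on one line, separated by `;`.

Nullable nonterminals: {F, T}.
ε ∉ L(G), so no ε-production is kept.
Expand every rule over subsets of its nullable positions: P → num id T gives num id T | num id. T → F id op gives F id op | id op.

E → op | num | op P | id num; P → id id | num id T | num id | F P | num op; F → id | op op | num op; T → id id | F id op | id op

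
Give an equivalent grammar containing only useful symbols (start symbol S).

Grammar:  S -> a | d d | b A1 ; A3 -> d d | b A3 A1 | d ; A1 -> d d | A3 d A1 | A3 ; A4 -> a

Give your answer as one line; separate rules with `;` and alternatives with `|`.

Generating nonterminals: {A1, A3, A4, S}.
Reachable from S after that: {A1, A3, S}.
Removed useless symbols: {A4} and every production mentioning them.

S -> a | d d | b A1; A3 -> d d | b A3 A1 | d; A1 -> d d | A3 d A1 | A3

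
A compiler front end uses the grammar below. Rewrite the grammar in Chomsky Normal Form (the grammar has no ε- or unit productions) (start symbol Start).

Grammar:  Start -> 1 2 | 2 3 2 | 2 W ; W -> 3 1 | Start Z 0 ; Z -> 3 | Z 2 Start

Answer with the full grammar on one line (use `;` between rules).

Start -> X1 X2 | X2 Y1 | X2 W; W -> X3 X1 | Start Y2; Z -> 3 | Z Y3; X1 -> 1; X2 -> 2; X3 -> 3; X4 -> 0; Y1 -> X3 X2; Y2 -> Z X4; Y3 -> X2 Start

Introduce a nonterminal for each terminal appearing in a rule of length ≥ 2: X1 → 1, X2 → 2, X3 → 3, X4 → 0.
Binarize each right-hand side of length ≥ 3 by chaining fresh nonterminals (Y1, Y2, …): affected rules were Start → X2 X3 X2; W → Start Z X4; Z → Z X2 Start.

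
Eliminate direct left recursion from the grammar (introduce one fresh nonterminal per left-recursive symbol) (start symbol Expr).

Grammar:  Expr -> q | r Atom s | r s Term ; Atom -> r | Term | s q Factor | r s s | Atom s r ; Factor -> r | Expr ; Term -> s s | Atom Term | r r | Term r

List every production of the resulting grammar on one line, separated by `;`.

Expr -> q | r Atom s | r s Term; Atom -> r Atom1 | Term Atom1 | s q Factor Atom1 | r s s Atom1; Factor -> r | Expr; Term -> s s Term1 | Atom Term Term1 | r r Term1; Atom1 -> s r Atom1 | ε; Term1 -> r Term1 | ε

Left recursion appears on Atom, Term.
For Atom: α = {s r}, β = {r, Term, s q Factor, r s s}. Rewrite as Atom → β Atom1 and Atom1 → α Atom1 | ε.
For Term: α = {r}, β = {s s, Atom Term, r r}. Rewrite as Term → β Term1 and Term1 → α Term1 | ε.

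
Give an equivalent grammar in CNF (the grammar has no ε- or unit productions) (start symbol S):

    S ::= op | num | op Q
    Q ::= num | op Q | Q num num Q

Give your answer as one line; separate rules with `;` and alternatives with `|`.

S ::= op | num | X1 Q; Q ::= num | X1 Q | Q Y1; X1 ::= op; X2 ::= num; Y1 ::= X2 Y2; Y2 ::= X2 Q

Introduce a nonterminal for each terminal appearing in a rule of length ≥ 2: X1 → op, X2 → num.
Binarize each right-hand side of length ≥ 3 by chaining fresh nonterminals (Y1, Y2, …): affected rules were Q → Q X2 X2 Q.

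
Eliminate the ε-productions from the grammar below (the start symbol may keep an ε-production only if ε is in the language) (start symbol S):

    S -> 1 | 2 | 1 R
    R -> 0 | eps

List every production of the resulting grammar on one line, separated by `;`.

S -> 1 | 2 | 1 R; R -> 0

The nullable symbols are {R}.
ε ∉ L(G), so no ε-production is kept.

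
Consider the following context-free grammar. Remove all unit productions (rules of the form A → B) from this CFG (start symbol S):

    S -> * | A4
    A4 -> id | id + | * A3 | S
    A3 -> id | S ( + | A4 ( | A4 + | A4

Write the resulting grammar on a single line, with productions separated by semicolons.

S -> id | id + | * A3 | *; A4 -> id | id + | * A3 | *; A3 -> id | id + | * A3 | * | S ( + | A4 ( | A4 +

Unit pairs: A3 ⇒* {A4, S}; A4 ⇒* {S}; S ⇒* {A4}.
For every A with A ⇒* B via unit rules, add B's non-unit alternatives to A; then delete every rule of the form X → Y.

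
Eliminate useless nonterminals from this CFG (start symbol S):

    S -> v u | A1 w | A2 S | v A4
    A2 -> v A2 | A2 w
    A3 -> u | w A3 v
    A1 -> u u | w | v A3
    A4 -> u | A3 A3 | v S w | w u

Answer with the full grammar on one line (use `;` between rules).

S -> v u | A1 w | v A4; A3 -> u | w A3 v; A1 -> u u | w | v A3; A4 -> u | A3 A3 | v S w | w u

Generating nonterminals: {A1, A3, A4, S}.
Reachable from S after that: {A1, A3, A4, S}.
Removed useless symbols: {A2} and every production mentioning them.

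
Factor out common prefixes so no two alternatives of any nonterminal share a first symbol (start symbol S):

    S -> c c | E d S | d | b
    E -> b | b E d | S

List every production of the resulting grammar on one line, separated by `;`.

S -> c c | E d S | d | b; E -> S | b E'; E' -> ε | E d

E has alternatives sharing prefix 'b': factor to E → b E' with E' → ε | E d.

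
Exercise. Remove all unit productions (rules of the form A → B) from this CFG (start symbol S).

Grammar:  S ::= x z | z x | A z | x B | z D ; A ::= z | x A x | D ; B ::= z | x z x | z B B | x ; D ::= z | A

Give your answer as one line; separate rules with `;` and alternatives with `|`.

S ::= x z | z x | A z | x B | z D; A ::= z | x A x; B ::= z | x z x | z B B | x; D ::= z | x A x

Unit pairs: A ⇒* {D}; D ⇒* {A}.
Replace each nonterminal's rules with the union of the non-unit rules of every nonterminal it unit-derives.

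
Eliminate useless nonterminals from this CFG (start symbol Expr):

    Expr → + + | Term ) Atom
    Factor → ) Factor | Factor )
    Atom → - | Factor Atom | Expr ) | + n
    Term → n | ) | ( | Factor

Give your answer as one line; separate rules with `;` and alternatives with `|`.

Expr → + + | Term ) Atom; Atom → - | Expr ) | + n; Term → n | ) | (

Generating nonterminals: {Atom, Expr, Term}.
Reachable from Expr after that: {Atom, Expr, Term}.
Removed useless symbols: {Factor} and every production mentioning them.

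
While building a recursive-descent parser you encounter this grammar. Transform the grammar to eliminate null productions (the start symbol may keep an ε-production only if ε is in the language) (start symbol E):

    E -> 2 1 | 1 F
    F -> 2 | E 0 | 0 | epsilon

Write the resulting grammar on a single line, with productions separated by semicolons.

E -> 2 1 | 1 F | 1; F -> 2 | E 0 | 0

The nullable symbols are {F}.
ε ∉ L(G), so no ε-production is kept.
Add the nullable-subset variants: E → 1 F gives 1 F | 1.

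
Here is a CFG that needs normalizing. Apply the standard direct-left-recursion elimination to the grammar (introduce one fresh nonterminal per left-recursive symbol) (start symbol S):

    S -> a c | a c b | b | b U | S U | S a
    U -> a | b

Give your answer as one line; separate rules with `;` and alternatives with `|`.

S -> a c S' | a c b S' | b S' | b U S'; U -> a | b; S' -> U S' | a S' | ε

Directly left-recursive nonterminal: S.
For S: α = {U, a}, β = {a c, a c b, b, b U}. Rewrite as S → β S' and S' → α S' | ε.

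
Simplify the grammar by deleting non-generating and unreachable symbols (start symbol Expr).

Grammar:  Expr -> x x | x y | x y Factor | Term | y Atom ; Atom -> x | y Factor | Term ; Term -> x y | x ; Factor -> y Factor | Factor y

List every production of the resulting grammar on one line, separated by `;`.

Expr -> x x | x y | Term | y Atom; Atom -> x | Term; Term -> x y | x

Generating nonterminals: {Atom, Expr, Term}.
Reachable from Expr after that: {Atom, Expr, Term}.
Removed useless symbols: {Factor} and every production mentioning them.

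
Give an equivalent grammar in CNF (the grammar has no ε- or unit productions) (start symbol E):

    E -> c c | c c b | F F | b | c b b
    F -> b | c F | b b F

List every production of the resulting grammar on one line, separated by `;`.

E -> X1 X1 | X1 Y1 | F F | b | X1 Y2; F -> b | X1 F | X2 Y3; X1 -> c; X2 -> b; Y1 -> X1 X2; Y2 -> X2 X2; Y3 -> X2 F

Introduce a nonterminal for each terminal appearing in a rule of length ≥ 2: X1 → c, X2 → b.
Binarize each right-hand side of length ≥ 3 by chaining fresh nonterminals (Y1, Y2, …): affected rules were E → X1 X1 X2; E → X1 X2 X2; F → X2 X2 F.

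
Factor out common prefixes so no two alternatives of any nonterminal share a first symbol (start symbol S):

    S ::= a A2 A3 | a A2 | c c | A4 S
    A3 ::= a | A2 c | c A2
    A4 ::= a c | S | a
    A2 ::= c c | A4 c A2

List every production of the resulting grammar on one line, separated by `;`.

S ::= c c | A4 S | a A2 S'; A3 ::= a | A2 c | c A2; A4 ::= S | a A4'; A2 ::= c c | A4 c A2; S' ::= A3 | ε; A4' ::= c | ε

S has alternatives sharing prefix 'a A2': factor to S → a A2 S' with S' → A3 | ε.
A4 has alternatives sharing prefix 'a': factor to A4 → a A4' with A4' → c | ε.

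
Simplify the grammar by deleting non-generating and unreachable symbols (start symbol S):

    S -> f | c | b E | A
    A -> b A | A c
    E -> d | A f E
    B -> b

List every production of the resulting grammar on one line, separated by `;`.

Generating nonterminals: {B, E, S}.
Reachable from S after that: {E, S}.
Removed useless symbols: {A, B} and every production mentioning them.

S -> f | c | b E; E -> d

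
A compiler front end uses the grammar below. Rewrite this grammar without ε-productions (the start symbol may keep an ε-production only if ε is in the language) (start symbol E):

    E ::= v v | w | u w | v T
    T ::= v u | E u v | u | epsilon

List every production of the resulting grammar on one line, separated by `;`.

E ::= v v | w | u w | v T | v; T ::= v u | E u v | u

Nullable set = {T}.
ε ∉ L(G), so no ε-production is kept.
For each production, add variants omitting each subset of nullable occurrences: E → v T gives v T | v.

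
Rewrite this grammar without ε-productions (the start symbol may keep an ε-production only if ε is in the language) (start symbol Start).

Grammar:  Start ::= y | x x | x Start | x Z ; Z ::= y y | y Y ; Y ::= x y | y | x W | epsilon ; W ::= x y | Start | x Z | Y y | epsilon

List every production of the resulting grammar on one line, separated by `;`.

Start ::= y | x x | x Start | x Z; Z ::= y y | y Y | y; Y ::= x y | y | x W | x; W ::= x y | Start | x Z | Y y | y

Nullable set = {W, Y}.
ε ∉ L(G), so no ε-production is kept.
Add the nullable-subset variants: Z → y Y gives y Y | y. Y → x W gives x W | x. W → Y y gives Y y | y.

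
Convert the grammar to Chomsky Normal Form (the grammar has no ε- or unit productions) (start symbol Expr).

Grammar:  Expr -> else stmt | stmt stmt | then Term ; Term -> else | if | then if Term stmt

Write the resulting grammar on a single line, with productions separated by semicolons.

Introduce a nonterminal for each terminal appearing in a rule of length ≥ 2: X1 → else, X2 → stmt, X3 → then, X4 → if.
Binarize each right-hand side of length ≥ 3 by chaining fresh nonterminals (Y1, Y2, …): affected rules were Term → X3 X4 Term X2.

Expr -> X1 X2 | X2 X2 | X3 Term; Term -> else | if | X3 Y1; X1 -> else; X2 -> stmt; X3 -> then; X4 -> if; Y1 -> X4 Y2; Y2 -> Term X2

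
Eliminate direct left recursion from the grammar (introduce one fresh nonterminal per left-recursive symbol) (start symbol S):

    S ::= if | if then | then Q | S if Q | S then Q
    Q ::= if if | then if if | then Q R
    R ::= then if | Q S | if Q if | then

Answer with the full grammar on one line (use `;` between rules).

Left recursion appears on S.
For S: α = {if Q, then Q}, β = {if, if then, then Q}. Rewrite as S → β S' and S' → α S' | ε.

S ::= if S' | if then S' | then Q S'; Q ::= if if | then if if | then Q R; R ::= then if | Q S | if Q if | then; S' ::= if Q S' | then Q S' | ε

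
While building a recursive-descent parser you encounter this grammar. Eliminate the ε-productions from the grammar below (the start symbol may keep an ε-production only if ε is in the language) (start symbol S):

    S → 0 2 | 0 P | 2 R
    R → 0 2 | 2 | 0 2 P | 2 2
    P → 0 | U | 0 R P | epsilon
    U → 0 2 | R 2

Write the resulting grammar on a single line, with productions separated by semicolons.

Nullable set = {P}.
ε ∉ L(G), so no ε-production is kept.
Add the nullable-subset variants: S → 0 P gives 0 P | 0. P → 0 R P gives 0 R P | 0 R.

S → 0 2 | 0 P | 0 | 2 R; R → 0 2 | 2 | 0 2 P | 2 2; P → 0 | U | 0 R P | 0 R; U → 0 2 | R 2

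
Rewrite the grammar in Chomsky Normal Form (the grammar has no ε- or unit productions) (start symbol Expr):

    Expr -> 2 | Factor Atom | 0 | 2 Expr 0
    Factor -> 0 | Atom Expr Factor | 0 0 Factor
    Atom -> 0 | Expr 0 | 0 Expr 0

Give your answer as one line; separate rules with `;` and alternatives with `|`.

Expr -> 2 | Factor Atom | 0 | X1 Y1; Factor -> 0 | Atom Y2 | X2 Y3; Atom -> 0 | Expr X2 | X2 Y4; X1 -> 2; X2 -> 0; Y1 -> Expr X2; Y2 -> Expr Factor; Y3 -> X2 Factor; Y4 -> Expr X2

Introduce a nonterminal for each terminal appearing in a rule of length ≥ 2: X1 → 2, X2 → 0.
Binarize each right-hand side of length ≥ 3 by chaining fresh nonterminals (Y1, Y2, …): affected rules were Expr → X1 Expr X2; Factor → Atom Expr Factor; Factor → X2 X2 Factor; Atom → X2 Expr X2.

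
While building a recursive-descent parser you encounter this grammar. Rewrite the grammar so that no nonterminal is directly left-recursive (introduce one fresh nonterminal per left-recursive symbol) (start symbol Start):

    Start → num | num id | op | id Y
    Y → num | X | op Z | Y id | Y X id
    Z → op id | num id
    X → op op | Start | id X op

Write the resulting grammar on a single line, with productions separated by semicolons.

Y is directly left-recursive.
For Y: α = {id, X id}, β = {num, X, op Z}. Rewrite as Y → β Y1 and Y1 → α Y1 | ε.

Start → num | num id | op | id Y; Y → num Y1 | X Y1 | op Z Y1; Z → op id | num id; X → op op | Start | id X op; Y1 → id Y1 | X id Y1 | ε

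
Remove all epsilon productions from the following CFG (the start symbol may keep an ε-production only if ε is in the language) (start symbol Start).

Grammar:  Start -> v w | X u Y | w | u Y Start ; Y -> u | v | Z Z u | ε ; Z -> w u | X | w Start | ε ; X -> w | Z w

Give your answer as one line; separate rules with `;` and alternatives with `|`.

Start -> v w | X u Y | X u | w | u Y Start | u Start; Y -> u | v | Z Z u | Z u; Z -> w u | X | w Start; X -> w | Z w

Nullable set = {Y, Z}.
ε ∉ L(G), so no ε-production is kept.
For each production, add variants omitting each subset of nullable occurrences: Start → X u Y gives X u Y | X u. Start → u Y Start gives u Y Start | u Start. Y → Z Z u gives Z Z u | Z u.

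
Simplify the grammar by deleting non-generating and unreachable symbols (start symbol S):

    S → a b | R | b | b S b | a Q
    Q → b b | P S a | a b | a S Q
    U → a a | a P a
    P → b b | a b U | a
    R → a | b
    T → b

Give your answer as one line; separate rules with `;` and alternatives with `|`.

Generating nonterminals: {P, Q, R, S, T, U}.
Reachable from S after that: {P, Q, R, S, U}.
Removed useless symbols: {T} and every production mentioning them.

S → a b | R | b | b S b | a Q; Q → b b | P S a | a b | a S Q; U → a a | a P a; P → b b | a b U | a; R → a | b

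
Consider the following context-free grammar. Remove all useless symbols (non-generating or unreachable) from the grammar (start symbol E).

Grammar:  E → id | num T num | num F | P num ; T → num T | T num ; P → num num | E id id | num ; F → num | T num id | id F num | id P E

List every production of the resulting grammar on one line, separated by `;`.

Generating nonterminals: {E, F, P}.
Reachable from E after that: {E, F, P}.
Removed useless symbols: {T} and every production mentioning them.

E → id | num F | P num; P → num num | E id id | num; F → num | id F num | id P E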